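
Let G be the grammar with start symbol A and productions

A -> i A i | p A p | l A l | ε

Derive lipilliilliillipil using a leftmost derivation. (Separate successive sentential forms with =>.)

A=>lAl=>liAil=>lipApil=>lipiAipil=>lipilAlipil=>lipillAllipil=>lipilliAillipil=>lipilliiAiillipil=>lipilliilAliillipil=>lipilliilliillipil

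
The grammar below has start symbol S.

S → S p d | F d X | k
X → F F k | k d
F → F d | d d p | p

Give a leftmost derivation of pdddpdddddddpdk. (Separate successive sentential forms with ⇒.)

S ⇒ FdX ⇒ pdX ⇒ pdFFk ⇒ pdFdFk ⇒ pdFddFk ⇒ pdFdddFk ⇒ pdFddddFk ⇒ pdFdddddFk ⇒ pdddpdddddFk ⇒ pdddpdddddFdk ⇒ pdddpdddddddpdk

S ⇒ FdX   [S → F d X]
FdX ⇒ pdX   [F → p]
pdX ⇒ pdFFk   [X → F F k]
pdFFk ⇒ pdFdFk   [F → F d]
pdFdFk ⇒ pdFddFk   [F → F d]
pdFddFk ⇒ pdFdddFk   [F → F d]
pdFdddFk ⇒ pdFddddFk   [F → F d]
pdFddddFk ⇒ pdFdddddFk   [F → F d]
pdFdddddFk ⇒ pdddpdddddFk   [F → d d p]
pdddpdddddFk ⇒ pdddpdddddFdk   [F → F d]
pdddpdddddFdk ⇒ pdddpdddddddpdk   [F → d d p]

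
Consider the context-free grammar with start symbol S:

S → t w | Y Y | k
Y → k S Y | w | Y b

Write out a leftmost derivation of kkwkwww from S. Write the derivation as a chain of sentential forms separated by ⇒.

S⇒YY⇒kSYY⇒kkYY⇒kkwY⇒kkwkSY⇒kkwkYYY⇒kkwkwYY⇒kkwkwwY⇒kkwkwww

S ⇒ YY   [S → Y Y]
YY ⇒ kSYY   [Y → k S Y]
kSYY ⇒ kkYY   [S → k]
kkYY ⇒ kkwY   [Y → w]
kkwY ⇒ kkwkSY   [Y → k S Y]
kkwkSY ⇒ kkwkYYY   [S → Y Y]
kkwkYYY ⇒ kkwkwYY   [Y → w]
kkwkwYY ⇒ kkwkwwY   [Y → w]
kkwkwwY ⇒ kkwkwww   [Y → w]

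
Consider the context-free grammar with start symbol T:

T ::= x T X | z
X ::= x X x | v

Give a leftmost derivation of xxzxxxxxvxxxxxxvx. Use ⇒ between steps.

T⇒xTX⇒xxTXX⇒xxzXX⇒xxzxXxX⇒xxzxxXxxX⇒xxzxxxXxxxX⇒xxzxxxxXxxxxX⇒xxzxxxxxXxxxxxX⇒xxzxxxxxvxxxxxX⇒xxzxxxxxvxxxxxxXx⇒xxzxxxxxvxxxxxxvx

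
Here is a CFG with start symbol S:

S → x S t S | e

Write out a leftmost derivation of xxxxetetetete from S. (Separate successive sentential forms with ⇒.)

S ⇒ xStS   [S → x S t S]
xStS ⇒ xxStStS   [S → x S t S]
xxStStS ⇒ xxxStStStS   [S → x S t S]
xxxStStStS ⇒ xxxxStStStStS   [S → x S t S]
xxxxStStStStS ⇒ xxxxetStStStS   [S → e]
xxxxetStStStS ⇒ xxxxetetStStS   [S → e]
xxxxetetStStS ⇒ xxxxetetetStS   [S → e]
xxxxetetetStS ⇒ xxxxetetetetS   [S → e]
xxxxetetetetS ⇒ xxxxetetetete   [S → e]

S ⇒ xStS ⇒ xxStStS ⇒ xxxStStStS ⇒ xxxxStStStStS ⇒ xxxxetStStStS ⇒ xxxxetetStStS ⇒ xxxxetetetStS ⇒ xxxxetetetetS ⇒ xxxxetetetete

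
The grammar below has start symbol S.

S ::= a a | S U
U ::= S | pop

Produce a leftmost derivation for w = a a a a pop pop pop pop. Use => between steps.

S => S U => S U U => S U U U => S U U U U => a a U U U U => a a S U U U => a a S U U U U => a a a a U U U U => a a a a pop U U U => a a a a pop pop U U => a a a a pop pop pop U => a a a a pop pop pop pop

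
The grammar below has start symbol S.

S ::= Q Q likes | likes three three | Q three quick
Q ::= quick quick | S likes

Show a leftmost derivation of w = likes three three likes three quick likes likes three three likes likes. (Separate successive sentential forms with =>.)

S => Q Q likes => S likes Q likes => Q three quick likes Q likes => S likes three quick likes Q likes => likes three three likes three quick likes Q likes => likes three three likes three quick likes S likes likes => likes three three likes three quick likes likes three three likes likes

S => Q Q likes   [S ::= Q Q likes]
Q Q likes => S likes Q likes   [Q ::= S likes]
S likes Q likes => Q three quick likes Q likes   [S ::= Q three quick]
Q three quick likes Q likes => S likes three quick likes Q likes   [Q ::= S likes]
S likes three quick likes Q likes => likes three three likes three quick likes Q likes   [S ::= likes three three]
likes three three likes three quick likes Q likes => likes three three likes three quick likes S likes likes   [Q ::= S likes]
likes three three likes three quick likes S likes likes => likes three three likes three quick likes likes three three likes likes   [S ::= likes three three]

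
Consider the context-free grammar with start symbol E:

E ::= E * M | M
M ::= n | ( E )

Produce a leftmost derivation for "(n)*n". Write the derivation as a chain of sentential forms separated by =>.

E => E*M   [E ::= E * M]
E*M => M*M   [E ::= M]
M*M => (E)*M   [M ::= ( E )]
(E)*M => (M)*M   [E ::= M]
(M)*M => (n)*M   [M ::= n]
(n)*M => (n)*n   [M ::= n]

E => E*M => M*M => (E)*M => (M)*M => (n)*M => (n)*n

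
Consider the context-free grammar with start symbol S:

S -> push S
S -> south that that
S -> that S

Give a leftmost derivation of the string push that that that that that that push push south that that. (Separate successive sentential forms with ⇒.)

S ⇒ push S ⇒ push that S ⇒ push that that S ⇒ push that that that S ⇒ push that that that that S ⇒ push that that that that that S ⇒ push that that that that that that S ⇒ push that that that that that that push S ⇒ push that that that that that that push push S ⇒ push that that that that that that push push south that that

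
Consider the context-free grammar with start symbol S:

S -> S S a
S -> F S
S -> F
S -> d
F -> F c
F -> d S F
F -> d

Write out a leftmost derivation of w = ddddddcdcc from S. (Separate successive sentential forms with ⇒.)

S⇒F⇒Fc⇒Fcc⇒dSFcc⇒ddFcc⇒dddSFcc⇒dddFFcc⇒dddFcFcc⇒ddddSFcFcc⇒dddddFcFcc⇒ddddddcFcc⇒ddddddcdcc

S ⇒ F   [S -> F]
F ⇒ Fc   [F -> F c]
Fc ⇒ Fcc   [F -> F c]
Fcc ⇒ dSFcc   [F -> d S F]
dSFcc ⇒ ddFcc   [S -> d]
ddFcc ⇒ dddSFcc   [F -> d S F]
dddSFcc ⇒ dddFFcc   [S -> F]
dddFFcc ⇒ dddFcFcc   [F -> F c]
dddFcFcc ⇒ ddddSFcFcc   [F -> d S F]
ddddSFcFcc ⇒ dddddFcFcc   [S -> d]
dddddFcFcc ⇒ ddddddcFcc   [F -> d]
ddddddcFcc ⇒ ddddddcdcc   [F -> d]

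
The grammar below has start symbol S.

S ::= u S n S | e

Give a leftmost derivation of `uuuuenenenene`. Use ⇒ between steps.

S ⇒ uSnS ⇒ uuSnSnS ⇒ uuuSnSnSnS ⇒ uuuuSnSnSnSnS ⇒ uuuuenSnSnSnS ⇒ uuuuenenSnSnS ⇒ uuuuenenenSnS ⇒ uuuuenenenenS ⇒ uuuuenenenene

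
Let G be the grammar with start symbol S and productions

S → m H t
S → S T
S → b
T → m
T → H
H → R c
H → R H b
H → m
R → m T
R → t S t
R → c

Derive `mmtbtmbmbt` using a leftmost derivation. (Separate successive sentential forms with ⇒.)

S ⇒ mHt ⇒ mRHbt ⇒ mmTHbt ⇒ mmHHbt ⇒ mmRHbHbt ⇒ mmtStHbHbt ⇒ mmtbtHbHbt ⇒ mmtbtmbHbt ⇒ mmtbtmbmbt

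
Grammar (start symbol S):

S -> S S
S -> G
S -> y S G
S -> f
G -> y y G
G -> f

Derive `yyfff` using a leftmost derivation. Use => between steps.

S => ySG => yySGG => yyGGG => yyfGG => yyffG => yyfff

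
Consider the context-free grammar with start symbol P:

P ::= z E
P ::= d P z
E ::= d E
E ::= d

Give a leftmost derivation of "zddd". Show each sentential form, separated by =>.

P => zE => zdE => zddE => zddd

P => zE   [P ::= z E]
zE => zdE   [E ::= d E]
zdE => zddE   [E ::= d E]
zddE => zddd   [E ::= d]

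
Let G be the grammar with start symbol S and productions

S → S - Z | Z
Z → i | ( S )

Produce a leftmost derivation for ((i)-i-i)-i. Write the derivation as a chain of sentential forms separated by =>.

S => S-Z   [S → S - Z]
S-Z => Z-Z   [S → Z]
Z-Z => (S)-Z   [Z → ( S )]
(S)-Z => (S-Z)-Z   [S → S - Z]
(S-Z)-Z => (S-Z-Z)-Z   [S → S - Z]
(S-Z-Z)-Z => (Z-Z-Z)-Z   [S → Z]
(Z-Z-Z)-Z => ((S)-Z-Z)-Z   [Z → ( S )]
((S)-Z-Z)-Z => ((Z)-Z-Z)-Z   [S → Z]
((Z)-Z-Z)-Z => ((i)-Z-Z)-Z   [Z → i]
((i)-Z-Z)-Z => ((i)-i-Z)-Z   [Z → i]
((i)-i-Z)-Z => ((i)-i-i)-Z   [Z → i]
((i)-i-i)-Z => ((i)-i-i)-i   [Z → i]

S=>S-Z=>Z-Z=>(S)-Z=>(S-Z)-Z=>(S-Z-Z)-Z=>(Z-Z-Z)-Z=>((S)-Z-Z)-Z=>((Z)-Z-Z)-Z=>((i)-Z-Z)-Z=>((i)-i-Z)-Z=>((i)-i-i)-Z=>((i)-i-i)-i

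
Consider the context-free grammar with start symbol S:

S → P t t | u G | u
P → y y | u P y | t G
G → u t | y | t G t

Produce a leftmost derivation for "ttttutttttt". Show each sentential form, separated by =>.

S => Ptt => tGtt => ttGttt => tttGtttt => ttttGttttt => ttttutttttt

S => Ptt   [S → P t t]
Ptt => tGtt   [P → t G]
tGtt => ttGttt   [G → t G t]
ttGttt => tttGtttt   [G → t G t]
tttGtttt => ttttGttttt   [G → t G t]
ttttGttttt => ttttutttttt   [G → u t]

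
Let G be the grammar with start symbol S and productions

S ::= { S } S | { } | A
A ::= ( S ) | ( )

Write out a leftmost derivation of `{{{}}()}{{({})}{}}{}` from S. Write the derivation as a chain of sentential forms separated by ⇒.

S⇒{S}S⇒{{S}S}S⇒{{{}}S}S⇒{{{}}A}S⇒{{{}}()}S⇒{{{}}()}{S}S⇒{{{}}()}{{S}S}S⇒{{{}}()}{{A}S}S⇒{{{}}()}{{(S)}S}S⇒{{{}}()}{{({})}S}S⇒{{{}}()}{{({})}{}}S⇒{{{}}()}{{({})}{}}{}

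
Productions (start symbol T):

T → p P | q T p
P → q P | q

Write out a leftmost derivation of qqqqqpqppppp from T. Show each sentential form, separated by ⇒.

T⇒qTp⇒qqTpp⇒qqqTppp⇒qqqqTpppp⇒qqqqqTppppp⇒qqqqqpPppppp⇒qqqqqpqppppp

T ⇒ qTp   [T → q T p]
qTp ⇒ qqTpp   [T → q T p]
qqTpp ⇒ qqqTppp   [T → q T p]
qqqTppp ⇒ qqqqTpppp   [T → q T p]
qqqqTpppp ⇒ qqqqqTppppp   [T → q T p]
qqqqqTppppp ⇒ qqqqqpPppppp   [T → p P]
qqqqqpPppppp ⇒ qqqqqpqppppp   [P → q]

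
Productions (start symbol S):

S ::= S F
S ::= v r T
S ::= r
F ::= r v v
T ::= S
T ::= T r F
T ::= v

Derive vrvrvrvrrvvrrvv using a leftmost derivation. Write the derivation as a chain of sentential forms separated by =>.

S => vrT   [S ::= v r T]
vrT => vrTrF   [T ::= T r F]
vrTrF => vrSrF   [T ::= S]
vrSrF => vrvrTrF   [S ::= v r T]
vrvrTrF => vrvrSrF   [T ::= S]
vrvrSrF => vrvrvrTrF   [S ::= v r T]
vrvrvrTrF => vrvrvrTrFrF   [T ::= T r F]
vrvrvrTrFrF => vrvrvrvrFrF   [T ::= v]
vrvrvrvrFrF => vrvrvrvrrvvrF   [F ::= r v v]
vrvrvrvrrvvrF => vrvrvrvrrvvrrvv   [F ::= r v v]

S => vrT => vrTrF => vrSrF => vrvrTrF => vrvrSrF => vrvrvrTrF => vrvrvrTrFrF => vrvrvrvrFrF => vrvrvrvrrvvrF => vrvrvrvrrvvrrvv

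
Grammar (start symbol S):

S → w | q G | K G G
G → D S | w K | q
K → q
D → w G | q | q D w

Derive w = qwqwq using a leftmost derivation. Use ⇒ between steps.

S ⇒ KGG   [S → K G G]
KGG ⇒ qGG   [K → q]
qGG ⇒ qwKG   [G → w K]
qwKG ⇒ qwqG   [K → q]
qwqG ⇒ qwqwK   [G → w K]
qwqwK ⇒ qwqwq   [K → q]

S ⇒ KGG ⇒ qGG ⇒ qwKG ⇒ qwqG ⇒ qwqwK ⇒ qwqwq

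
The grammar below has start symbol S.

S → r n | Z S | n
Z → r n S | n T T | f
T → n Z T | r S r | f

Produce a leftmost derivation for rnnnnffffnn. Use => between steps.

S=>ZS=>rnSS=>rnZSS=>rnnTTSS=>rnnnZTTSS=>rnnnnTTTTSS=>rnnnnfTTTSS=>rnnnnffTTSS=>rnnnnfffTSS=>rnnnnffffSS=>rnnnnffffnS=>rnnnnffffnn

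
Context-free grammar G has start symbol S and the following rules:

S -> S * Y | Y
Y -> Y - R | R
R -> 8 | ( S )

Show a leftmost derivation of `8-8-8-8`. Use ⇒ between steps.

S⇒Y⇒Y-R⇒Y-R-R⇒Y-R-R-R⇒R-R-R-R⇒8-R-R-R⇒8-8-R-R⇒8-8-8-R⇒8-8-8-8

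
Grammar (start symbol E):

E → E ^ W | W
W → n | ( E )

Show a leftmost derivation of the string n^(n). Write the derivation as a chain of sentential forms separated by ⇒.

E ⇒ E^W ⇒ W^W ⇒ n^W ⇒ n^(E) ⇒ n^(W) ⇒ n^(n)

E ⇒ E^W   [E → E ^ W]
E^W ⇒ W^W   [E → W]
W^W ⇒ n^W   [W → n]
n^W ⇒ n^(E)   [W → ( E )]
n^(E) ⇒ n^(W)   [E → W]
n^(W) ⇒ n^(n)   [W → n]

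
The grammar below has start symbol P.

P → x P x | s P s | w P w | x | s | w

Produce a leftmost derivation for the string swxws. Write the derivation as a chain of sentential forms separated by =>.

P => sPs   [P → s P s]
sPs => swPws   [P → w P w]
swPws => swxws   [P → x]

P => sPs => swPws => swxws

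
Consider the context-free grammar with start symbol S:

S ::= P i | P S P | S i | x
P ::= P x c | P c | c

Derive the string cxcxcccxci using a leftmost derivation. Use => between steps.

S=>Pi=>Pxci=>Pcxci=>Pccxci=>Pxcccxci=>Pxcxcccxci=>cxcxcccxci

S => Pi   [S ::= P i]
Pi => Pxci   [P ::= P x c]
Pxci => Pcxci   [P ::= P c]
Pcxci => Pccxci   [P ::= P c]
Pccxci => Pxcccxci   [P ::= P x c]
Pxcccxci => Pxcxcccxci   [P ::= P x c]
Pxcxcccxci => cxcxcccxci   [P ::= c]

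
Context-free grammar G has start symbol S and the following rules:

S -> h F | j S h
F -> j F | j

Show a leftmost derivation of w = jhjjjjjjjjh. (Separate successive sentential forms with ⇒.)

S ⇒ jSh   [S -> j S h]
jSh ⇒ jhFh   [S -> h F]
jhFh ⇒ jhjFh   [F -> j F]
jhjFh ⇒ jhjjFh   [F -> j F]
jhjjFh ⇒ jhjjjFh   [F -> j F]
jhjjjFh ⇒ jhjjjjFh   [F -> j F]
jhjjjjFh ⇒ jhjjjjjFh   [F -> j F]
jhjjjjjFh ⇒ jhjjjjjjFh   [F -> j F]
jhjjjjjjFh ⇒ jhjjjjjjjFh   [F -> j F]
jhjjjjjjjFh ⇒ jhjjjjjjjjh   [F -> j]

S ⇒ jSh ⇒ jhFh ⇒ jhjFh ⇒ jhjjFh ⇒ jhjjjFh ⇒ jhjjjjFh ⇒ jhjjjjjFh ⇒ jhjjjjjjFh ⇒ jhjjjjjjjFh ⇒ jhjjjjjjjjh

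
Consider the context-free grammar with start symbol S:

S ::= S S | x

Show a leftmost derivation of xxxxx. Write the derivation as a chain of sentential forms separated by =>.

S => SS   [S ::= S S]
SS => xS   [S ::= x]
xS => xSS   [S ::= S S]
xSS => xSSS   [S ::= S S]
xSSS => xSSSS   [S ::= S S]
xSSSS => xxSSS   [S ::= x]
xxSSS => xxxSS   [S ::= x]
xxxSS => xxxxS   [S ::= x]
xxxxS => xxxxx   [S ::= x]

S=>SS=>xS=>xSS=>xSSS=>xSSSS=>xxSSS=>xxxSS=>xxxxS=>xxxxx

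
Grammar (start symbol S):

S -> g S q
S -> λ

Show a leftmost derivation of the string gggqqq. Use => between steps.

S => gSq => ggSqq => gggSqqq => gggqqq

S => gSq   [S -> g S q]
gSq => ggSqq   [S -> g S q]
ggSqq => gggSqqq   [S -> g S q]
gggSqqq => gggqqq   [S -> λ]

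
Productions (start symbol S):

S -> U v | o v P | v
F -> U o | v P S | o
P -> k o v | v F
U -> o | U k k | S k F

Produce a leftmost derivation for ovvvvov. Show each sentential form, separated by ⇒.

S ⇒ ovP   [S -> o v P]
ovP ⇒ ovvF   [P -> v F]
ovvF ⇒ ovvvPS   [F -> v P S]
ovvvPS ⇒ ovvvvFS   [P -> v F]
ovvvvFS ⇒ ovvvvoS   [F -> o]
ovvvvoS ⇒ ovvvvov   [S -> v]

S ⇒ ovP ⇒ ovvF ⇒ ovvvPS ⇒ ovvvvFS ⇒ ovvvvoS ⇒ ovvvvov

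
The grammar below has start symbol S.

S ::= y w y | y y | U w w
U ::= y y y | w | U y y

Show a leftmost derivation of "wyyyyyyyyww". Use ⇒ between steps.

S⇒Uww⇒Uyyww⇒Uyyyyww⇒Uyyyyyyww⇒Uyyyyyyyyww⇒wyyyyyyyyww

S ⇒ Uww   [S ::= U w w]
Uww ⇒ Uyyww   [U ::= U y y]
Uyyww ⇒ Uyyyyww   [U ::= U y y]
Uyyyyww ⇒ Uyyyyyyww   [U ::= U y y]
Uyyyyyyww ⇒ Uyyyyyyyyww   [U ::= U y y]
Uyyyyyyyyww ⇒ wyyyyyyyyww   [U ::= w]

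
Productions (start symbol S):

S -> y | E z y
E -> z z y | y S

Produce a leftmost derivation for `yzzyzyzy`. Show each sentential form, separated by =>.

S => Ezy   [S -> E z y]
Ezy => ySzy   [E -> y S]
ySzy => yEzyzy   [S -> E z y]
yEzyzy => yzzyzyzy   [E -> z z y]

S => Ezy => ySzy => yEzyzy => yzzyzyzy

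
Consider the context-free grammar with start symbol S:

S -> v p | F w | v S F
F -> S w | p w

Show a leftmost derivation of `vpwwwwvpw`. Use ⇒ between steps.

S ⇒ vSF ⇒ vFwF ⇒ vSwwF ⇒ vFwwwF ⇒ vpwwwwF ⇒ vpwwwwSw ⇒ vpwwwwvpw

S ⇒ vSF   [S -> v S F]
vSF ⇒ vFwF   [S -> F w]
vFwF ⇒ vSwwF   [F -> S w]
vSwwF ⇒ vFwwwF   [S -> F w]
vFwwwF ⇒ vpwwwwF   [F -> p w]
vpwwwwF ⇒ vpwwwwSw   [F -> S w]
vpwwwwSw ⇒ vpwwwwvpw   [S -> v p]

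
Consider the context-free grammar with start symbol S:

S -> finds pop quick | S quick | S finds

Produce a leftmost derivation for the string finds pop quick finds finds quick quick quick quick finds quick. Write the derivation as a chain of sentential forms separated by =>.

S => S quick   [S -> S quick]
S quick => S finds quick   [S -> S finds]
S finds quick => S quick finds quick   [S -> S quick]
S quick finds quick => S quick quick finds quick   [S -> S quick]
S quick quick finds quick => S quick quick quick finds quick   [S -> S quick]
S quick quick quick finds quick => S quick quick quick quick finds quick   [S -> S quick]
S quick quick quick quick finds quick => S finds quick quick quick quick finds quick   [S -> S finds]
S finds quick quick quick quick finds quick => S finds finds quick quick quick quick finds quick   [S -> S finds]
S finds finds quick quick quick quick finds quick => finds pop quick finds finds quick quick quick quick finds quick   [S -> finds pop quick]

S => S quick => S finds quick => S quick finds quick => S quick quick finds quick => S quick quick quick finds quick => S quick quick quick quick finds quick => S finds quick quick quick quick finds quick => S finds finds quick quick quick quick finds quick => finds pop quick finds finds quick quick quick quick finds quick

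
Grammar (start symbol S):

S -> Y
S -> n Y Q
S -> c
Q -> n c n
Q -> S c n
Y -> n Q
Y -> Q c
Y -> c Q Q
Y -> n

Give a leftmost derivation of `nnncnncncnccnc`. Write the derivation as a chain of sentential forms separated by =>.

S => Y   [S -> Y]
Y => Qc   [Y -> Q c]
Qc => Scnc   [Q -> S c n]
Scnc => Ycnc   [S -> Y]
Ycnc => Qccnc   [Y -> Q c]
Qccnc => Scnccnc   [Q -> S c n]
Scnccnc => nYQcnccnc   [S -> n Y Q]
nYQcnccnc => nnQQcnccnc   [Y -> n Q]
nnQQcnccnc => nnncnQcnccnc   [Q -> n c n]
nnncnQcnccnc => nnncnncncnccnc   [Q -> n c n]

S => Y => Qc => Scnc => Ycnc => Qccnc => Scnccnc => nYQcnccnc => nnQQcnccnc => nnncnQcnccnc => nnncnncncnccnc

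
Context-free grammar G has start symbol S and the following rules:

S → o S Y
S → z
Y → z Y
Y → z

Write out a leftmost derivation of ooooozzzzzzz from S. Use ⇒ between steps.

S⇒oSY⇒ooSYY⇒oooSYYY⇒ooooSYYYY⇒oooooSYYYYY⇒ooooozYYYYY⇒ooooozzYYYYY⇒ooooozzzYYYY⇒ooooozzzzYYY⇒ooooozzzzzYY⇒ooooozzzzzzY⇒ooooozzzzzzz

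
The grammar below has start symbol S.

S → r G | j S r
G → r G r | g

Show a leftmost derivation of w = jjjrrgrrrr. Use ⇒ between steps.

S⇒jSr⇒jjSrr⇒jjjSrrr⇒jjjrGrrr⇒jjjrrGrrrr⇒jjjrrgrrrr

S ⇒ jSr   [S → j S r]
jSr ⇒ jjSrr   [S → j S r]
jjSrr ⇒ jjjSrrr   [S → j S r]
jjjSrrr ⇒ jjjrGrrr   [S → r G]
jjjrGrrr ⇒ jjjrrGrrrr   [G → r G r]
jjjrrGrrrr ⇒ jjjrrgrrrr   [G → g]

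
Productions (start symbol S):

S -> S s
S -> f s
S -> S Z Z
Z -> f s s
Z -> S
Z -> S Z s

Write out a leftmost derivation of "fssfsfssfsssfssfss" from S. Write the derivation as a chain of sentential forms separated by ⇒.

S ⇒ SZZ ⇒ SZZZZ ⇒ SsZZZZ ⇒ fssZZZZ ⇒ fssSZZZ ⇒ fssfsZZZ ⇒ fssfsSZsZZ ⇒ fssfsSsZsZZ ⇒ fssfsfssZsZZ ⇒ fssfsfssfsssZZ ⇒ fssfsfssfsssfssZ ⇒ fssfsfssfsssfssfss

S ⇒ SZZ   [S -> S Z Z]
SZZ ⇒ SZZZZ   [S -> S Z Z]
SZZZZ ⇒ SsZZZZ   [S -> S s]
SsZZZZ ⇒ fssZZZZ   [S -> f s]
fssZZZZ ⇒ fssSZZZ   [Z -> S]
fssSZZZ ⇒ fssfsZZZ   [S -> f s]
fssfsZZZ ⇒ fssfsSZsZZ   [Z -> S Z s]
fssfsSZsZZ ⇒ fssfsSsZsZZ   [S -> S s]
fssfsSsZsZZ ⇒ fssfsfssZsZZ   [S -> f s]
fssfsfssZsZZ ⇒ fssfsfssfsssZZ   [Z -> f s s]
fssfsfssfsssZZ ⇒ fssfsfssfsssfssZ   [Z -> f s s]
fssfsfssfsssfssZ ⇒ fssfsfssfsssfssfss   [Z -> f s s]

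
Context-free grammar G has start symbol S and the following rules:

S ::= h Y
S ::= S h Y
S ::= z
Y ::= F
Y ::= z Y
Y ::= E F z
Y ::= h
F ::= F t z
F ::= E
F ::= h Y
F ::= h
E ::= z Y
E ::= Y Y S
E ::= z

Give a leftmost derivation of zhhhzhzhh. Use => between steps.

S => ShY   [S ::= S h Y]
ShY => ShYhY   [S ::= S h Y]
ShYhY => zhYhY   [S ::= z]
zhYhY => zhEFzhY   [Y ::= E F z]
zhEFzhY => zhYYSFzhY   [E ::= Y Y S]
zhYYSFzhY => zhhYSFzhY   [Y ::= h]
zhhYSFzhY => zhhhSFzhY   [Y ::= h]
zhhhSFzhY => zhhhzFzhY   [S ::= z]
zhhhzFzhY => zhhhzhzhY   [F ::= h]
zhhhzhzhY => zhhhzhzhh   [Y ::= h]

S => ShY => ShYhY => zhYhY => zhEFzhY => zhYYSFzhY => zhhYSFzhY => zhhhSFzhY => zhhhzFzhY => zhhhzhzhY => zhhhzhzhh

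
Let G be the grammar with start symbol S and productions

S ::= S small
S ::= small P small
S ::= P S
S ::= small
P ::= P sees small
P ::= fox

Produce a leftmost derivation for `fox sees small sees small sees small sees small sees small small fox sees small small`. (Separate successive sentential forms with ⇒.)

S ⇒ P S ⇒ P sees small S ⇒ P sees small sees small S ⇒ P sees small sees small sees small S ⇒ P sees small sees small sees small sees small S ⇒ P sees small sees small sees small sees small sees small S ⇒ fox sees small sees small sees small sees small sees small S ⇒ fox sees small sees small sees small sees small sees small small P small ⇒ fox sees small sees small sees small sees small sees small small P sees small small ⇒ fox sees small sees small sees small sees small sees small small fox sees small small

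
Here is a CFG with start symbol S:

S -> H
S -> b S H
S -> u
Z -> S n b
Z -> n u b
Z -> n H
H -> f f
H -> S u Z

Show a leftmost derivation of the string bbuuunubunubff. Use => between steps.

S => bSH => bbSHH => bbuHH => bbuSuZH => bbuHuZH => bbuSuZuZH => bbuuuZuZH => bbuuunubuZH => bbuuunubunubH => bbuuunubunubff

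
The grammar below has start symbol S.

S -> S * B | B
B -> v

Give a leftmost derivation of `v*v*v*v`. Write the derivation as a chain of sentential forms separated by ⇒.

S ⇒ S*B ⇒ S*B*B ⇒ S*B*B*B ⇒ B*B*B*B ⇒ v*B*B*B ⇒ v*v*B*B ⇒ v*v*v*B ⇒ v*v*v*v

S ⇒ S*B   [S -> S * B]
S*B ⇒ S*B*B   [S -> S * B]
S*B*B ⇒ S*B*B*B   [S -> S * B]
S*B*B*B ⇒ B*B*B*B   [S -> B]
B*B*B*B ⇒ v*B*B*B   [B -> v]
v*B*B*B ⇒ v*v*B*B   [B -> v]
v*v*B*B ⇒ v*v*v*B   [B -> v]
v*v*v*B ⇒ v*v*v*v   [B -> v]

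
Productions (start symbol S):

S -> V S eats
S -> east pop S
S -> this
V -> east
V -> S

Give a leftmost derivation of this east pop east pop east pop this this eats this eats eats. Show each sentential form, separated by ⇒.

S ⇒ V S eats   [S -> V S eats]
V S eats ⇒ S S eats   [V -> S]
S S eats ⇒ this S eats   [S -> this]
this S eats ⇒ this east pop S eats   [S -> east pop S]
this east pop S eats ⇒ this east pop east pop S eats   [S -> east pop S]
this east pop east pop S eats ⇒ this east pop east pop V S eats eats   [S -> V S eats]
this east pop east pop V S eats eats ⇒ this east pop east pop S S eats eats   [V -> S]
this east pop east pop S S eats eats ⇒ this east pop east pop V S eats S eats eats   [S -> V S eats]
this east pop east pop V S eats S eats eats ⇒ this east pop east pop S S eats S eats eats   [V -> S]
this east pop east pop S S eats S eats eats ⇒ this east pop east pop east pop S S eats S eats eats   [S -> east pop S]
this east pop east pop east pop S S eats S eats eats ⇒ this east pop east pop east pop this S eats S eats eats   [S -> this]
this east pop east pop east pop this S eats S eats eats ⇒ this east pop east pop east pop this this eats S eats eats   [S -> this]
this east pop east pop east pop this this eats S eats eats ⇒ this east pop east pop east pop this this eats this eats eats   [S -> this]

S ⇒ V S eats ⇒ S S eats ⇒ this S eats ⇒ this east pop S eats ⇒ this east pop east pop S eats ⇒ this east pop east pop V S eats eats ⇒ this east pop east pop S S eats eats ⇒ this east pop east pop V S eats S eats eats ⇒ this east pop east pop S S eats S eats eats ⇒ this east pop east pop east pop S S eats S eats eats ⇒ this east pop east pop east pop this S eats S eats eats ⇒ this east pop east pop east pop this this eats S eats eats ⇒ this east pop east pop east pop this this eats this eats eats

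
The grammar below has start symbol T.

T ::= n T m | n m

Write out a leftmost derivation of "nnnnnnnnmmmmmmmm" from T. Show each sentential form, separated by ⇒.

T ⇒ nTm   [T ::= n T m]
nTm ⇒ nnTmm   [T ::= n T m]
nnTmm ⇒ nnnTmmm   [T ::= n T m]
nnnTmmm ⇒ nnnnTmmmm   [T ::= n T m]
nnnnTmmmm ⇒ nnnnnTmmmmm   [T ::= n T m]
nnnnnTmmmmm ⇒ nnnnnnTmmmmmm   [T ::= n T m]
nnnnnnTmmmmmm ⇒ nnnnnnnTmmmmmmm   [T ::= n T m]
nnnnnnnTmmmmmmm ⇒ nnnnnnnnmmmmmmmm   [T ::= n m]

T ⇒ nTm ⇒ nnTmm ⇒ nnnTmmm ⇒ nnnnTmmmm ⇒ nnnnnTmmmmm ⇒ nnnnnnTmmmmmm ⇒ nnnnnnnTmmmmmmm ⇒ nnnnnnnnmmmmmmmm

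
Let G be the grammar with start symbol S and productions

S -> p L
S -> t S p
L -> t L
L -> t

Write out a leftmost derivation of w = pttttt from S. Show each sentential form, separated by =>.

S => pL   [S -> p L]
pL => ptL   [L -> t L]
ptL => pttL   [L -> t L]
pttL => ptttL   [L -> t L]
ptttL => pttttL   [L -> t L]
pttttL => pttttt   [L -> t]

S=>pL=>ptL=>pttL=>ptttL=>pttttL=>pttttt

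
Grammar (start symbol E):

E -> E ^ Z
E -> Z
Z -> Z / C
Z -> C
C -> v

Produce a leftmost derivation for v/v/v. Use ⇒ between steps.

E ⇒ Z   [E -> Z]
Z ⇒ Z/C   [Z -> Z / C]
Z/C ⇒ Z/C/C   [Z -> Z / C]
Z/C/C ⇒ C/C/C   [Z -> C]
C/C/C ⇒ v/C/C   [C -> v]
v/C/C ⇒ v/v/C   [C -> v]
v/v/C ⇒ v/v/v   [C -> v]

E ⇒ Z ⇒ Z/C ⇒ Z/C/C ⇒ C/C/C ⇒ v/C/C ⇒ v/v/C ⇒ v/v/v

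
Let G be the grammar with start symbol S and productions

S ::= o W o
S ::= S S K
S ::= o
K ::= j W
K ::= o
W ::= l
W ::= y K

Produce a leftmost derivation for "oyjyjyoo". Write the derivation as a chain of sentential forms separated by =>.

S => oWo => oyKo => oyjWo => oyjyKo => oyjyjWo => oyjyjyKo => oyjyjyoo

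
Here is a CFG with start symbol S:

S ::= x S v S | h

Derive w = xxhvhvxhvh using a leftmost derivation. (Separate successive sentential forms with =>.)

S => xSvS => xxSvSvS => xxhvSvS => xxhvhvS => xxhvhvxSvS => xxhvhvxhvS => xxhvhvxhvh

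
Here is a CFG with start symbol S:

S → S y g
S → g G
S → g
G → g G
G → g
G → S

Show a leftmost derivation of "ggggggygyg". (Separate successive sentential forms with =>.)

S => gG => ggG => ggS => gggG => gggS => gggSyg => ggggGyg => ggggSyg => ggggSygyg => gggggGygyg => ggggggygyg

S => gG   [S → g G]
gG => ggG   [G → g G]
ggG => ggS   [G → S]
ggS => gggG   [S → g G]
gggG => gggS   [G → S]
gggS => gggSyg   [S → S y g]
gggSyg => ggggGyg   [S → g G]
ggggGyg => ggggSyg   [G → S]
ggggSyg => ggggSygyg   [S → S y g]
ggggSygyg => gggggGygyg   [S → g G]
gggggGygyg => ggggggygyg   [G → g]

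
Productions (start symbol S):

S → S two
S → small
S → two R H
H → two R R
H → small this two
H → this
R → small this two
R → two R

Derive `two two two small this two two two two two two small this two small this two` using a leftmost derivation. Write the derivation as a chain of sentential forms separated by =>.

S => two R H   [S → two R H]
two R H => two two R H   [R → two R]
two two R H => two two two R H   [R → two R]
two two two R H => two two two small this two H   [R → small this two]
two two two small this two H => two two two small this two two R R   [H → two R R]
two two two small this two two R R => two two two small this two two two R R   [R → two R]
two two two small this two two two R R => two two two small this two two two two R R   [R → two R]
two two two small this two two two two R R => two two two small this two two two two two R R   [R → two R]
two two two small this two two two two two R R => two two two small this two two two two two two R R   [R → two R]
two two two small this two two two two two two R R => two two two small this two two two two two two small this two R   [R → small this two]
two two two small this two two two two two two small this two R => two two two small this two two two two two two small this two small this two   [R → small this two]

S => two R H => two two R H => two two two R H => two two two small this two H => two two two small this two two R R => two two two small this two two two R R => two two two small this two two two two R R => two two two small this two two two two two R R => two two two small this two two two two two two R R => two two two small this two two two two two two small this two R => two two two small this two two two two two two small this two small this two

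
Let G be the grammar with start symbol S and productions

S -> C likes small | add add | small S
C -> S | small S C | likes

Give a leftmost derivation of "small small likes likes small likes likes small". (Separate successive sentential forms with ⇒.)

S ⇒ small S ⇒ small C likes small ⇒ small small S C likes small ⇒ small small C likes small C likes small ⇒ small small likes likes small C likes small ⇒ small small likes likes small likes likes small

S ⇒ small S   [S -> small S]
small S ⇒ small C likes small   [S -> C likes small]
small C likes small ⇒ small small S C likes small   [C -> small S C]
small small S C likes small ⇒ small small C likes small C likes small   [S -> C likes small]
small small C likes small C likes small ⇒ small small likes likes small C likes small   [C -> likes]
small small likes likes small C likes small ⇒ small small likes likes small likes likes small   [C -> likes]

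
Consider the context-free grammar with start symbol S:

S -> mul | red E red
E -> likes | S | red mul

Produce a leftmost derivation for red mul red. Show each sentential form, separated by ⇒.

S ⇒ red E red ⇒ red S red ⇒ red mul red

S ⇒ red E red   [S -> red E red]
red E red ⇒ red S red   [E -> S]
red S red ⇒ red mul red   [S -> mul]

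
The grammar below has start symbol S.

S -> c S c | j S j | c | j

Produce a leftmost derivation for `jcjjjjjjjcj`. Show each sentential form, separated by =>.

S=>jSj=>jcScj=>jcjSjcj=>jcjjSjjcj=>jcjjjSjjjcj=>jcjjjjjjjcj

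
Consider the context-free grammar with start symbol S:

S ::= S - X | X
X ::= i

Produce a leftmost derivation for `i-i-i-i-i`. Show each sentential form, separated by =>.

S => S-X   [S ::= S - X]
S-X => S-X-X   [S ::= S - X]
S-X-X => S-X-X-X   [S ::= S - X]
S-X-X-X => S-X-X-X-X   [S ::= S - X]
S-X-X-X-X => X-X-X-X-X   [S ::= X]
X-X-X-X-X => i-X-X-X-X   [X ::= i]
i-X-X-X-X => i-i-X-X-X   [X ::= i]
i-i-X-X-X => i-i-i-X-X   [X ::= i]
i-i-i-X-X => i-i-i-i-X   [X ::= i]
i-i-i-i-X => i-i-i-i-i   [X ::= i]

S=>S-X=>S-X-X=>S-X-X-X=>S-X-X-X-X=>X-X-X-X-X=>i-X-X-X-X=>i-i-X-X-X=>i-i-i-X-X=>i-i-i-i-X=>i-i-i-i-i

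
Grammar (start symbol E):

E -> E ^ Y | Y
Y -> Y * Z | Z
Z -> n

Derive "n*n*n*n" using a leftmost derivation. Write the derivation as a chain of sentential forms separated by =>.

E => Y   [E -> Y]
Y => Y*Z   [Y -> Y * Z]
Y*Z => Y*Z*Z   [Y -> Y * Z]
Y*Z*Z => Y*Z*Z*Z   [Y -> Y * Z]
Y*Z*Z*Z => Z*Z*Z*Z   [Y -> Z]
Z*Z*Z*Z => n*Z*Z*Z   [Z -> n]
n*Z*Z*Z => n*n*Z*Z   [Z -> n]
n*n*Z*Z => n*n*n*Z   [Z -> n]
n*n*n*Z => n*n*n*n   [Z -> n]

E => Y => Y*Z => Y*Z*Z => Y*Z*Z*Z => Z*Z*Z*Z => n*Z*Z*Z => n*n*Z*Z => n*n*n*Z => n*n*n*n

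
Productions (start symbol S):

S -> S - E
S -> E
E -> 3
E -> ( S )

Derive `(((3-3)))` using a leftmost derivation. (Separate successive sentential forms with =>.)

S=>E=>(S)=>(E)=>((S))=>((E))=>(((S)))=>(((S-E)))=>(((E-E)))=>(((3-E)))=>(((3-3)))

S => E   [S -> E]
E => (S)   [E -> ( S )]
(S) => (E)   [S -> E]
(E) => ((S))   [E -> ( S )]
((S)) => ((E))   [S -> E]
((E)) => (((S)))   [E -> ( S )]
(((S))) => (((S-E)))   [S -> S - E]
(((S-E))) => (((E-E)))   [S -> E]
(((E-E))) => (((3-E)))   [E -> 3]
(((3-E))) => (((3-3)))   [E -> 3]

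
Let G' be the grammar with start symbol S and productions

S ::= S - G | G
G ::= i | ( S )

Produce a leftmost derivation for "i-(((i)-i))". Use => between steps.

S => S-G   [S ::= S - G]
S-G => G-G   [S ::= G]
G-G => i-G   [G ::= i]
i-G => i-(S)   [G ::= ( S )]
i-(S) => i-(G)   [S ::= G]
i-(G) => i-((S))   [G ::= ( S )]
i-((S)) => i-((S-G))   [S ::= S - G]
i-((S-G)) => i-((G-G))   [S ::= G]
i-((G-G)) => i-(((S)-G))   [G ::= ( S )]
i-(((S)-G)) => i-(((G)-G))   [S ::= G]
i-(((G)-G)) => i-(((i)-G))   [G ::= i]
i-(((i)-G)) => i-(((i)-i))   [G ::= i]

S => S-G => G-G => i-G => i-(S) => i-(G) => i-((S)) => i-((S-G)) => i-((G-G)) => i-(((S)-G)) => i-(((G)-G)) => i-(((i)-G)) => i-(((i)-i))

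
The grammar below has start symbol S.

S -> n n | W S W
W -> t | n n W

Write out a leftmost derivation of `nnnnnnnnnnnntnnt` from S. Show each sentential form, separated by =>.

S => WSW => nnWSW => nnnnWSW => nnnnnnWSW => nnnnnnnnWSW => nnnnnnnnnnWSW => nnnnnnnnnnnnWSW => nnnnnnnnnnnntSW => nnnnnnnnnnnntnnW => nnnnnnnnnnnntnnt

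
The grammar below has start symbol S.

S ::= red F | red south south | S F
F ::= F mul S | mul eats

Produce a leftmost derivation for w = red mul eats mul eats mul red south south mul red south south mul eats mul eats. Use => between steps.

S => S F   [S ::= S F]
S F => S F F   [S ::= S F]
S F F => S F F F   [S ::= S F]
S F F F => red F F F F   [S ::= red F]
red F F F F => red mul eats F F F   [F ::= mul eats]
red mul eats F F F => red mul eats F mul S F F   [F ::= F mul S]
red mul eats F mul S F F => red mul eats F mul S mul S F F   [F ::= F mul S]
red mul eats F mul S mul S F F => red mul eats mul eats mul S mul S F F   [F ::= mul eats]
red mul eats mul eats mul S mul S F F => red mul eats mul eats mul red south south mul S F F   [S ::= red south south]
red mul eats mul eats mul red south south mul S F F => red mul eats mul eats mul red south south mul red south south F F   [S ::= red south south]
red mul eats mul eats mul red south south mul red south south F F => red mul eats mul eats mul red south south mul red south south mul eats F   [F ::= mul eats]
red mul eats mul eats mul red south south mul red south south mul eats F => red mul eats mul eats mul red south south mul red south south mul eats mul eats   [F ::= mul eats]

S => S F => S F F => S F F F => red F F F F => red mul eats F F F => red mul eats F mul S F F => red mul eats F mul S mul S F F => red mul eats mul eats mul S mul S F F => red mul eats mul eats mul red south south mul S F F => red mul eats mul eats mul red south south mul red south south F F => red mul eats mul eats mul red south south mul red south south mul eats F => red mul eats mul eats mul red south south mul red south south mul eats mul eats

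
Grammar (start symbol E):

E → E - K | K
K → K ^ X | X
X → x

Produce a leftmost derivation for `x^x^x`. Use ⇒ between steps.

E ⇒ K   [E → K]
K ⇒ K^X   [K → K ^ X]
K^X ⇒ K^X^X   [K → K ^ X]
K^X^X ⇒ X^X^X   [K → X]
X^X^X ⇒ x^X^X   [X → x]
x^X^X ⇒ x^x^X   [X → x]
x^x^X ⇒ x^x^x   [X → x]

E ⇒ K ⇒ K^X ⇒ K^X^X ⇒ X^X^X ⇒ x^X^X ⇒ x^x^X ⇒ x^x^x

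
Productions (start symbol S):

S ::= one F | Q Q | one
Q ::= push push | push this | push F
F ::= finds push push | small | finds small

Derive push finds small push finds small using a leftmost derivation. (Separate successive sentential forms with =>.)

S => Q Q   [S ::= Q Q]
Q Q => push F Q   [Q ::= push F]
push F Q => push finds small Q   [F ::= finds small]
push finds small Q => push finds small push F   [Q ::= push F]
push finds small push F => push finds small push finds small   [F ::= finds small]

S => Q Q => push F Q => push finds small Q => push finds small push F => push finds small push finds small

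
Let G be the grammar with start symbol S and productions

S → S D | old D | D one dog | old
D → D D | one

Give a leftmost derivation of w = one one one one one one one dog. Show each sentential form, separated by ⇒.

S ⇒ D one dog   [S → D one dog]
D one dog ⇒ D D one dog   [D → D D]
D D one dog ⇒ D D D one dog   [D → D D]
D D D one dog ⇒ D D D D one dog   [D → D D]
D D D D one dog ⇒ one D D D one dog   [D → one]
one D D D one dog ⇒ one D D D D one dog   [D → D D]
one D D D D one dog ⇒ one D D D D D one dog   [D → D D]
one D D D D D one dog ⇒ one one D D D D one dog   [D → one]
one one D D D D one dog ⇒ one one one D D D one dog   [D → one]
one one one D D D one dog ⇒ one one one one D D one dog   [D → one]
one one one one D D one dog ⇒ one one one one one D one dog   [D → one]
one one one one one D one dog ⇒ one one one one one one one dog   [D → one]

S ⇒ D one dog ⇒ D D one dog ⇒ D D D one dog ⇒ D D D D one dog ⇒ one D D D one dog ⇒ one D D D D one dog ⇒ one D D D D D one dog ⇒ one one D D D D one dog ⇒ one one one D D D one dog ⇒ one one one one D D one dog ⇒ one one one one one D one dog ⇒ one one one one one one one dog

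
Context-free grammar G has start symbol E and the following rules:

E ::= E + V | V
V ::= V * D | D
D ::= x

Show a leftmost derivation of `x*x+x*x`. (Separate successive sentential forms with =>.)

E=>E+V=>V+V=>V*D+V=>D*D+V=>x*D+V=>x*x+V=>x*x+V*D=>x*x+D*D=>x*x+x*D=>x*x+x*x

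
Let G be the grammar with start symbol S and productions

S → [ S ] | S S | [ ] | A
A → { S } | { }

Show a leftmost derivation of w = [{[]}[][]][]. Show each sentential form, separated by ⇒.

S ⇒ SS ⇒ [S]S ⇒ [SS]S ⇒ [SSS]S ⇒ [ASS]S ⇒ [{S}SS]S ⇒ [{[]}SS]S ⇒ [{[]}[]S]S ⇒ [{[]}[][]]S ⇒ [{[]}[][]][]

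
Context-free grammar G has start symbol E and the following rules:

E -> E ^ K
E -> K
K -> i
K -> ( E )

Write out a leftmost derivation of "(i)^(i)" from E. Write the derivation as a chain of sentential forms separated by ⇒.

E⇒E^K⇒K^K⇒(E)^K⇒(K)^K⇒(i)^K⇒(i)^(E)⇒(i)^(K)⇒(i)^(i)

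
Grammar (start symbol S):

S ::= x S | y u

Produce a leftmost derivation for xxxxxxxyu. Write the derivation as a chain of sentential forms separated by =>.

S => xS => xxS => xxxS => xxxxS => xxxxxS => xxxxxxS => xxxxxxxS => xxxxxxxyu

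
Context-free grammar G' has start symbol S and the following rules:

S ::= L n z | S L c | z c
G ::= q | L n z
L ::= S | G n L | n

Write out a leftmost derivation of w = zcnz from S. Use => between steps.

S => Lnz => Snz => zcnz

S => Lnz   [S ::= L n z]
Lnz => Snz   [L ::= S]
Snz => zcnz   [S ::= z c]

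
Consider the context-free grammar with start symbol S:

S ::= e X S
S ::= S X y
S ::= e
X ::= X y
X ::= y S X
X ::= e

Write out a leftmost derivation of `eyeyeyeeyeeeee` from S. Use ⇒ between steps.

S ⇒ eXS ⇒ eySXS ⇒ eyeXSXS ⇒ eyeySXSXS ⇒ eyeyeXSXSXS ⇒ eyeyeXySXSXS ⇒ eyeyeySXySXSXS ⇒ eyeyeyeXySXSXS ⇒ eyeyeyeeySXSXS ⇒ eyeyeyeeyeXSXS ⇒ eyeyeyeeyeeSXS ⇒ eyeyeyeeyeeeXS ⇒ eyeyeyeeyeeeeS ⇒ eyeyeyeeyeeeee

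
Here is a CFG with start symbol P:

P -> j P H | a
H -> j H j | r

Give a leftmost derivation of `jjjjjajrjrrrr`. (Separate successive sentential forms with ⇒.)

P⇒jPH⇒jjPHH⇒jjjPHHH⇒jjjjPHHHH⇒jjjjjPHHHHH⇒jjjjjaHHHHH⇒jjjjjajHjHHHH⇒jjjjjajrjHHHH⇒jjjjjajrjrHHH⇒jjjjjajrjrrHH⇒jjjjjajrjrrrH⇒jjjjjajrjrrrr

P ⇒ jPH   [P -> j P H]
jPH ⇒ jjPHH   [P -> j P H]
jjPHH ⇒ jjjPHHH   [P -> j P H]
jjjPHHH ⇒ jjjjPHHHH   [P -> j P H]
jjjjPHHHH ⇒ jjjjjPHHHHH   [P -> j P H]
jjjjjPHHHHH ⇒ jjjjjaHHHHH   [P -> a]
jjjjjaHHHHH ⇒ jjjjjajHjHHHH   [H -> j H j]
jjjjjajHjHHHH ⇒ jjjjjajrjHHHH   [H -> r]
jjjjjajrjHHHH ⇒ jjjjjajrjrHHH   [H -> r]
jjjjjajrjrHHH ⇒ jjjjjajrjrrHH   [H -> r]
jjjjjajrjrrHH ⇒ jjjjjajrjrrrH   [H -> r]
jjjjjajrjrrrH ⇒ jjjjjajrjrrrr   [H -> r]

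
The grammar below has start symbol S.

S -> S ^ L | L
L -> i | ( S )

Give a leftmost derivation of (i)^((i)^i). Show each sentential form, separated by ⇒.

S ⇒ S^L   [S -> S ^ L]
S^L ⇒ L^L   [S -> L]
L^L ⇒ (S)^L   [L -> ( S )]
(S)^L ⇒ (L)^L   [S -> L]
(L)^L ⇒ (i)^L   [L -> i]
(i)^L ⇒ (i)^(S)   [L -> ( S )]
(i)^(S) ⇒ (i)^(S^L)   [S -> S ^ L]
(i)^(S^L) ⇒ (i)^(L^L)   [S -> L]
(i)^(L^L) ⇒ (i)^((S)^L)   [L -> ( S )]
(i)^((S)^L) ⇒ (i)^((L)^L)   [S -> L]
(i)^((L)^L) ⇒ (i)^((i)^L)   [L -> i]
(i)^((i)^L) ⇒ (i)^((i)^i)   [L -> i]

S ⇒ S^L ⇒ L^L ⇒ (S)^L ⇒ (L)^L ⇒ (i)^L ⇒ (i)^(S) ⇒ (i)^(S^L) ⇒ (i)^(L^L) ⇒ (i)^((S)^L) ⇒ (i)^((L)^L) ⇒ (i)^((i)^L) ⇒ (i)^((i)^i)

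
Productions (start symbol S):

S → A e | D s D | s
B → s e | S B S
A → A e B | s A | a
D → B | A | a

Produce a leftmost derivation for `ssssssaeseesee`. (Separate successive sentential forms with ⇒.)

S⇒Ae⇒sAe⇒ssAe⇒ssAeBe⇒ssAeBeBe⇒sssAeBeBe⇒ssssAeBeBe⇒sssssAeBeBe⇒ssssssAeBeBe⇒ssssssaeBeBe⇒ssssssaeseeBe⇒ssssssaeseesee

S ⇒ Ae   [S → A e]
Ae ⇒ sAe   [A → s A]
sAe ⇒ ssAe   [A → s A]
ssAe ⇒ ssAeBe   [A → A e B]
ssAeBe ⇒ ssAeBeBe   [A → A e B]
ssAeBeBe ⇒ sssAeBeBe   [A → s A]
sssAeBeBe ⇒ ssssAeBeBe   [A → s A]
ssssAeBeBe ⇒ sssssAeBeBe   [A → s A]
sssssAeBeBe ⇒ ssssssAeBeBe   [A → s A]
ssssssAeBeBe ⇒ ssssssaeBeBe   [A → a]
ssssssaeBeBe ⇒ ssssssaeseeBe   [B → s e]
ssssssaeseeBe ⇒ ssssssaeseesee   [B → s e]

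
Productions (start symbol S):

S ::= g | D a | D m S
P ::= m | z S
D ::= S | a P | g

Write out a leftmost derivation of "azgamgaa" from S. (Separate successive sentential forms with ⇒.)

S ⇒ Da   [S ::= D a]
Da ⇒ Sa   [D ::= S]
Sa ⇒ Daa   [S ::= D a]
Daa ⇒ aPaa   [D ::= a P]
aPaa ⇒ azSaa   [P ::= z S]
azSaa ⇒ azDmSaa   [S ::= D m S]
azDmSaa ⇒ azSmSaa   [D ::= S]
azSmSaa ⇒ azDamSaa   [S ::= D a]
azDamSaa ⇒ azgamSaa   [D ::= g]
azgamSaa ⇒ azgamgaa   [S ::= g]

S ⇒ Da ⇒ Sa ⇒ Daa ⇒ aPaa ⇒ azSaa ⇒ azDmSaa ⇒ azSmSaa ⇒ azDamSaa ⇒ azgamSaa ⇒ azgamgaa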